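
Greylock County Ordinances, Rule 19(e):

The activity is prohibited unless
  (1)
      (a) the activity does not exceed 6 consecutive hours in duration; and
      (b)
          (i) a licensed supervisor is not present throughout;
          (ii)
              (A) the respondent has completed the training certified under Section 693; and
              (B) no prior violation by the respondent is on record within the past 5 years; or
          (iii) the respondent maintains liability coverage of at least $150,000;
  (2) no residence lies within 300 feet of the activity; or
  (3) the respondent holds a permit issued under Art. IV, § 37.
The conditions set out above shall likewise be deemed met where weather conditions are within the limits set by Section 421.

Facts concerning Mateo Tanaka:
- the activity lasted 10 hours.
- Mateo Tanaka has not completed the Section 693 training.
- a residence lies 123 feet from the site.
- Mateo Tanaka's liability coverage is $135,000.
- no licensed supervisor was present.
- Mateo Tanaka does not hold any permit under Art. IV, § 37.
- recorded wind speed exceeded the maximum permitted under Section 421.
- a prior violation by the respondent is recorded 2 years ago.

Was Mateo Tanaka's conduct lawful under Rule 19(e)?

(a) ≤ 6 hrs duration — not met.
(i) not (supervisor present) — met.
(A) training certified — fails.
(B) no prior violation — not satisfied.
(ii): F AND F → false.
(iii) coverage ≥ $150,000 — not met.
(b) = T OR F OR F = true.
(1): F AND T → false.
(2) no residence in 300 ft — not met.
(3) holds permit — not satisfied.
So Overall is not satisfied (F OR F OR F).
Exception (weather ok) — not satisfied.
Result: main false OR exception false → false.

No — unlawful.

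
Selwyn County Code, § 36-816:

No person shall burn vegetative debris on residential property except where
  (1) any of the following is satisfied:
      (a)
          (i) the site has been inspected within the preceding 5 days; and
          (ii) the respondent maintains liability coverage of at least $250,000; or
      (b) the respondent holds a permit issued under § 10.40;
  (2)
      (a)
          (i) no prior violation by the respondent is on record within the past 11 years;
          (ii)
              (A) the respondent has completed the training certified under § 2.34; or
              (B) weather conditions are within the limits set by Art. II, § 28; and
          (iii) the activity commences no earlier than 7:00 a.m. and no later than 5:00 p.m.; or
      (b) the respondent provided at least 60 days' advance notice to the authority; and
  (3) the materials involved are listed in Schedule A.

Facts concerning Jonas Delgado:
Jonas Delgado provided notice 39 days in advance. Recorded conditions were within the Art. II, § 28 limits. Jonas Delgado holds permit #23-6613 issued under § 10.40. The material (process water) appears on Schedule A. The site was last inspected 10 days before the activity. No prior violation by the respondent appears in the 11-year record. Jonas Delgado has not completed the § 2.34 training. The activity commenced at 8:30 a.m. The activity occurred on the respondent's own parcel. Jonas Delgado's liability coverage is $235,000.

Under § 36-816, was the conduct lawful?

(i) site inspected — not satisfied.
(ii) coverage ≥ $250,000 — fails.
(a): F AND F → false.
(b) holds permit — holds.
(1) = F OR T = true.
(i) no prior violation — met.
(A) training certified — not met.
(B) weather ok — satisfied.
So (ii) is satisfied (F OR T).
(iii) start within hours — met.
(a) = T AND T AND T = true.
(b) ≥60 days' notice — not satisfied.
(2) = T OR F = true.
(3) Schedule A material — satisfied.
Overall = T AND T AND T = true.

Yes — lawful.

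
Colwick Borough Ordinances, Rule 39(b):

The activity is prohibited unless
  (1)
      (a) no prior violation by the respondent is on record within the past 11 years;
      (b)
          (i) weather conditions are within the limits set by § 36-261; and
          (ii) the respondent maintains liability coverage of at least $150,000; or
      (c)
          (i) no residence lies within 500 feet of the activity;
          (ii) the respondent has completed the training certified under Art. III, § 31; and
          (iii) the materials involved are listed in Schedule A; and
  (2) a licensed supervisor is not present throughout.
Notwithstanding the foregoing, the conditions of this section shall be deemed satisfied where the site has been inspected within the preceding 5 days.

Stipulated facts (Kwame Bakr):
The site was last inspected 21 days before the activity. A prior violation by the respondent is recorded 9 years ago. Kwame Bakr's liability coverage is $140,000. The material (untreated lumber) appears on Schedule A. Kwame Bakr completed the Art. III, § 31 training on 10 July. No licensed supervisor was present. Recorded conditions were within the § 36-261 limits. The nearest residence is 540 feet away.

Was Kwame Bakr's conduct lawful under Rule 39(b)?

Yes — lawful.

(a) no prior violation — fails.
(i) weather ok — holds.
(ii) coverage ≥ $150,000 — fails.
(b): T AND F → false.
(i) no residence in 500 ft — met.
(ii) training certified — met.
(iii) Schedule A material — satisfied.
So (c) is satisfied (T AND T AND T).
So (1) is satisfied (F OR F OR T).
(2) not (supervisor present) — met.
Overall = T AND T = true.
Exception (site inspected) — not satisfied.
Result: main true OR exception false → true.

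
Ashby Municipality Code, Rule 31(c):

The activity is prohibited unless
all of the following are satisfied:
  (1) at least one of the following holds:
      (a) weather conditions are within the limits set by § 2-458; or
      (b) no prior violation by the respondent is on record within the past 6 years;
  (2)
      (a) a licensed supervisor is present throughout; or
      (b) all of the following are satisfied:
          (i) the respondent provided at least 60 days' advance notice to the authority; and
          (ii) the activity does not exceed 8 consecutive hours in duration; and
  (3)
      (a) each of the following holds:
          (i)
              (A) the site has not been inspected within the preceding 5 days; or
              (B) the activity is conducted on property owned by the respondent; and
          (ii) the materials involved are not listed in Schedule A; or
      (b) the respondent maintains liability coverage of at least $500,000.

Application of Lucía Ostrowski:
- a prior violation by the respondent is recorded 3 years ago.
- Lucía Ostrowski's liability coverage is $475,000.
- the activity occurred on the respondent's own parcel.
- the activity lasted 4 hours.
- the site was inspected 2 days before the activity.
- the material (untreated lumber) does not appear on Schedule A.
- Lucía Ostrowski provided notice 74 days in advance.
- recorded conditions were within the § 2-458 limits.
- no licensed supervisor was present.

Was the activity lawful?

(a) weather ok — satisfied.
(b) no prior violation — fails.
(1): T OR F → true.
(a) supervisor present — fails.
(i) ≥60 days' notice — holds.
(ii) ≤ 8 hrs duration — met.
So (b) is satisfied (T AND T).
(2): F OR T → true.
(A) not (site inspected) — fails.
(B) own property — met.
(i): F OR T → true.
(ii) not (Schedule A material) — met.
So (a) is satisfied (T AND T).
(b) coverage ≥ $500,000 — not satisfied.
So (3) is satisfied (T OR F).
Overall: T AND T AND T → true.

Yes — lawful.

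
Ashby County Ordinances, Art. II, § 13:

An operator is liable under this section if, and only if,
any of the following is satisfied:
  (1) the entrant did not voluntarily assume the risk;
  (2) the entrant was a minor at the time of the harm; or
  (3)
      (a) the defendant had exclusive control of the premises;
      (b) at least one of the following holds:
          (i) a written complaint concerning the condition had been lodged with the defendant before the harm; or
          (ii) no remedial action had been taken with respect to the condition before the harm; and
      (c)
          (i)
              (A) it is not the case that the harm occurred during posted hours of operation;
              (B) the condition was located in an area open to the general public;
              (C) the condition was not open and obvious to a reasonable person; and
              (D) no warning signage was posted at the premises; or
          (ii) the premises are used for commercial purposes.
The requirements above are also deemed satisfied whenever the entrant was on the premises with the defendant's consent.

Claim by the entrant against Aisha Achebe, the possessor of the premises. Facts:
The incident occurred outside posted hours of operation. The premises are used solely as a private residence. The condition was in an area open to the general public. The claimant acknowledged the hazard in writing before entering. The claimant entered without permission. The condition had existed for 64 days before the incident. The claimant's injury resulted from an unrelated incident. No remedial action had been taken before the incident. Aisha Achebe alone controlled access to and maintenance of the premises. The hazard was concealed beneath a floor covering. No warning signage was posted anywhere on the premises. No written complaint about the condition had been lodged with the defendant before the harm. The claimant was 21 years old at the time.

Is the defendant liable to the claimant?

Yes — liable.

(1) no assumed risk — not satisfied.
(2) entrant a minor — fails.
(a) exclusive control — satisfied.
(i) complaint lodged — not satisfied.
(ii) no remedial action — met.
(b): F OR T → true.
(A) not (during posted hours) — satisfied.
(B) public area — holds.
(C) not open/obvious — met.
(D) no signage posted — satisfied.
(i): T AND T AND T AND T → true.
(ii) commercial use — fails.
(c) = T OR F = true.
So (3) is satisfied (T AND T AND T).
So Overall is satisfied (F OR F OR T).
Exception (consent to enter) — not satisfied.
Result: main true OR exception false → true.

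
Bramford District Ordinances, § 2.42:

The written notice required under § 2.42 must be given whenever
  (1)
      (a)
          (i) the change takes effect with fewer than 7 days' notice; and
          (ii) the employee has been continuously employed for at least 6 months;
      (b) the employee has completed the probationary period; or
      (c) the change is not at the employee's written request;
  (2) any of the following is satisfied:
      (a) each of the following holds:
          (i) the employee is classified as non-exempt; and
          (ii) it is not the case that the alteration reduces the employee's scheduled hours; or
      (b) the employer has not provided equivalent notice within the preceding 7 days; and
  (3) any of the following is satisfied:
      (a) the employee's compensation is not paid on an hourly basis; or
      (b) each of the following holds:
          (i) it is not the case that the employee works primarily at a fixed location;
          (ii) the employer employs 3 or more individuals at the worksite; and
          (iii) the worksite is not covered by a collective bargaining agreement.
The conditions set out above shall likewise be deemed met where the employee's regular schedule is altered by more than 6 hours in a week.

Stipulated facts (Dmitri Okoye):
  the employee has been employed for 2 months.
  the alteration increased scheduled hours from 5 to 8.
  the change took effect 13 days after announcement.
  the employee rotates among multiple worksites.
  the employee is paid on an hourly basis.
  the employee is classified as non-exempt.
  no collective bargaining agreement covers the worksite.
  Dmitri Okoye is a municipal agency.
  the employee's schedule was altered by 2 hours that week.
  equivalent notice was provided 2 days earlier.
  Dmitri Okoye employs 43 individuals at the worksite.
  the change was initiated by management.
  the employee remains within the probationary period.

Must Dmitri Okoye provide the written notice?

(i) < 7 days' notice — not met.
(ii) tenure ≥ 6 mo. — fails.
(a): F AND F → false.
(b) past probation — not satisfied.
(c) not employee-requested — met.
So (1) is satisfied (F OR F OR T).
(i) non-exempt — satisfied.
(ii) not (hours reduced) — satisfied.
(a): T AND T → true.
(b) no recent notice — not satisfied.
So (2) is satisfied (T OR F).
(a) not (hourly-paid) — not satisfied.
(i) not (fixed location) — met.
(ii) ≥ 3 at site — satisfied.
(iii) no CBA — holds.
(b): T AND T AND T → true.
So (3) is satisfied (F OR T).
Overall: T AND T AND T → true.
Exception (schedule shift > 6h) — not satisfied.
Result: main true OR exception false → true.

Yes — required.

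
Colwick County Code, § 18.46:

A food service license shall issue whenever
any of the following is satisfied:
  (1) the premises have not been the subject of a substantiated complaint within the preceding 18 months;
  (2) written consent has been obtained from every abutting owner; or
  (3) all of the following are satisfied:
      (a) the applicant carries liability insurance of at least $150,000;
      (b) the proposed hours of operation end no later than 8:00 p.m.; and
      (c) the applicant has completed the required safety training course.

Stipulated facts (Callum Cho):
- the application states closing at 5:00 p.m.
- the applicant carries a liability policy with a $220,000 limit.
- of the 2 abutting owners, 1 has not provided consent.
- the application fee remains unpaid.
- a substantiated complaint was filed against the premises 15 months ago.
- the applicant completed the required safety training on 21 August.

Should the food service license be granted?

Yes — granted.

(1) no complaint in 18 mo. — not satisfied.
(2) all abutters consent — fails.
(a) insurance ≥ $150,000 — met.
(b) closes by 8 p.m. — met.
(c) safety training — met.
(3) = T AND T AND T = true.
So Overall is satisfied (F OR F OR T).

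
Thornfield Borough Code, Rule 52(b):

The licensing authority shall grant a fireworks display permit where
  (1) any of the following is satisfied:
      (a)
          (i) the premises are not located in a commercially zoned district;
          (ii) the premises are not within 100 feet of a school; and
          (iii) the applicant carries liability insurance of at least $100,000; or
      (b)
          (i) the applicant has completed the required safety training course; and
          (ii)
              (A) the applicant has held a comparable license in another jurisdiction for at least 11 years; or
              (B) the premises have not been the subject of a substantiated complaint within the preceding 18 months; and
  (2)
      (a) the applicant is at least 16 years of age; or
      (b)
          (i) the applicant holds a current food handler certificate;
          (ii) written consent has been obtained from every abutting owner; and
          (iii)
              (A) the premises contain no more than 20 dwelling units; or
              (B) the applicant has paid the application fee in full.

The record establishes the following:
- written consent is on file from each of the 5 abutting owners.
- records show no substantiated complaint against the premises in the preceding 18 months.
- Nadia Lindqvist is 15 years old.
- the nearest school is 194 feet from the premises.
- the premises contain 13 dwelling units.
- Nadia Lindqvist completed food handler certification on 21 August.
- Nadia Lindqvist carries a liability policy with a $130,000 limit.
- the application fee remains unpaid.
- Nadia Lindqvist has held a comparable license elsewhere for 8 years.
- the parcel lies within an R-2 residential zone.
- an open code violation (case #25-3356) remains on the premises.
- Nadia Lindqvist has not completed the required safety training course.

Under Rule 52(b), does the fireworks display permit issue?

Yes — granted.

(i) not (commercially zoned) — met.
(ii) ≥100 ft from school — satisfied.
(iii) insurance ≥ $100,000 — met.
(a): T AND T AND T → true.
(i) safety training — not satisfied.
(A) prior license ≥ 11 yr — fails.
(B) no complaint in 18 mo. — satisfied.
(ii): F OR T → true.
So (b) is not satisfied (F AND T).
So (1) is satisfied (T OR F).
(a) age ≥ 16 — not satisfied.
(i) food handler cert. — holds.
(ii) all abutters consent — met.
(A) ≤ 20 units — holds.
(B) fee paid — fails.
So (iii) is satisfied (T OR F).
So (b) is satisfied (T AND T AND T).
(2) = F OR T = true.
Overall: T AND T → true.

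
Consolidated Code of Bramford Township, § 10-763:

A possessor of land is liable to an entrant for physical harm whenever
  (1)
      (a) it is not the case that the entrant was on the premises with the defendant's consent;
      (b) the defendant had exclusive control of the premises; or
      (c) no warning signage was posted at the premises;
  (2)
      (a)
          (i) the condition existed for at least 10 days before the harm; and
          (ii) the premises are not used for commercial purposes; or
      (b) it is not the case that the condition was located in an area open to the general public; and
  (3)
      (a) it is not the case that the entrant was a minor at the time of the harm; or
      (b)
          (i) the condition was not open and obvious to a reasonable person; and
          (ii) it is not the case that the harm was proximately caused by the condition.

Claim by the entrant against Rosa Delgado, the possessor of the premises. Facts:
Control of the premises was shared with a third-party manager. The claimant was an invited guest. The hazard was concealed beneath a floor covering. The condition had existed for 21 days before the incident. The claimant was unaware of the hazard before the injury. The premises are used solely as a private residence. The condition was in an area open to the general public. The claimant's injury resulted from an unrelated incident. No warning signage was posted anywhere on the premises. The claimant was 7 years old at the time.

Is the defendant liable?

Yes — liable.

(a) not (consent to enter) — not met.
(b) exclusive control — fails.
(c) no signage posted — holds.
(1) = F OR F OR T = true.
(i) condition ≥10 days old — holds.
(ii) not (commercial use) — holds.
(a): T AND T → true.
(b) not (public area) — fails.
(2) = T OR F = true.
(a) not (entrant a minor) — not satisfied.
(i) not open/obvious — met.
(ii) not (proximate cause) — holds.
(b): T AND T → true.
So (3) is satisfied (F OR T).
Overall = T AND T AND T = true.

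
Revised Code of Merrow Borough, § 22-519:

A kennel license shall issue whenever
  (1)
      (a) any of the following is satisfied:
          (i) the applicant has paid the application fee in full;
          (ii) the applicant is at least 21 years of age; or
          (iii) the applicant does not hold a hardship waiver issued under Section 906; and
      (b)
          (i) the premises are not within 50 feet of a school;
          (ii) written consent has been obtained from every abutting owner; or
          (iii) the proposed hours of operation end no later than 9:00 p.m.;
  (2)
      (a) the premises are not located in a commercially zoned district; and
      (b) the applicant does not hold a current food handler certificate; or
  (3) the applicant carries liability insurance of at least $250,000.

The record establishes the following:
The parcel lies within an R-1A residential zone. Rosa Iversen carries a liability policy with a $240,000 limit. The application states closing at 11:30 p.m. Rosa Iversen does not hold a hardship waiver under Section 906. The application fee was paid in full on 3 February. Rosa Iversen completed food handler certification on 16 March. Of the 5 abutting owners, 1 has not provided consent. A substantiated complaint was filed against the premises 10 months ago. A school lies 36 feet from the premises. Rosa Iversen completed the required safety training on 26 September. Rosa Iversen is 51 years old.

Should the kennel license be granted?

No — denied.

(i) fee paid — holds.
(ii) age ≥ 21 — met.
(iii) not (hardship waiver) — holds.
So (a) is satisfied (T OR T OR T).
(i) ≥50 ft from school — not satisfied.
(ii) all abutters consent — fails.
(iii) closes by 9 p.m. — not satisfied.
(b) = F OR F OR F = false.
(1) = T AND F = false.
(a) not (commercially zoned) — satisfied.
(b) not (food handler cert.) — not satisfied.
(2) = T AND F = false.
(3) insurance ≥ $250,000 — fails.
Overall: F OR F OR F → false.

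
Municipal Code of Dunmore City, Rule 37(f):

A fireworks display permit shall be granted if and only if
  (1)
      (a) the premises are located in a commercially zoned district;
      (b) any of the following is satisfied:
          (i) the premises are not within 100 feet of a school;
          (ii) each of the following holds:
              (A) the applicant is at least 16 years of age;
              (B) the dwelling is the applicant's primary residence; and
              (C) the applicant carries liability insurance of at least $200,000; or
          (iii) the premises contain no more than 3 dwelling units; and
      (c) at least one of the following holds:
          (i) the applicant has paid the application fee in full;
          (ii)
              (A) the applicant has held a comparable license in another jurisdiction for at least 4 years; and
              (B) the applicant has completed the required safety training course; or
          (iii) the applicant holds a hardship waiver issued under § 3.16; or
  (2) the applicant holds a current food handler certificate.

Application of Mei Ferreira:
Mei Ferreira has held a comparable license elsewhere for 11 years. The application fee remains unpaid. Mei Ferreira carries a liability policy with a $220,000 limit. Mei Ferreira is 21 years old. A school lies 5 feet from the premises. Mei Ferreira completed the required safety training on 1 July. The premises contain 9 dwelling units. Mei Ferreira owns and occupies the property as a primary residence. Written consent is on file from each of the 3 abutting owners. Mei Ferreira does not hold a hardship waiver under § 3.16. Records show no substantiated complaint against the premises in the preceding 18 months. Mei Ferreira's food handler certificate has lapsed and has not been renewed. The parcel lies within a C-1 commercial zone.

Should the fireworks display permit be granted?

(a) commercially zoned — holds.
(i) ≥100 ft from school — fails.
(A) age ≥ 16 — met.
(B) primary residence — met.
(C) insurance ≥ $200,000 — met.
(ii) = T AND T AND T = true.
(iii) ≤ 3 units — not satisfied.
(b): F OR T OR F → true.
(i) fee paid — not satisfied.
(A) prior license ≥ 4 yr — satisfied.
(B) safety training — holds.
So (ii) is satisfied (T AND T).
(iii) hardship waiver — not met.
(c): F OR T OR F → true.
So (1) is satisfied (T AND T AND T).
(2) food handler cert. — not satisfied.
Overall = T OR F = true.

Yes — granted.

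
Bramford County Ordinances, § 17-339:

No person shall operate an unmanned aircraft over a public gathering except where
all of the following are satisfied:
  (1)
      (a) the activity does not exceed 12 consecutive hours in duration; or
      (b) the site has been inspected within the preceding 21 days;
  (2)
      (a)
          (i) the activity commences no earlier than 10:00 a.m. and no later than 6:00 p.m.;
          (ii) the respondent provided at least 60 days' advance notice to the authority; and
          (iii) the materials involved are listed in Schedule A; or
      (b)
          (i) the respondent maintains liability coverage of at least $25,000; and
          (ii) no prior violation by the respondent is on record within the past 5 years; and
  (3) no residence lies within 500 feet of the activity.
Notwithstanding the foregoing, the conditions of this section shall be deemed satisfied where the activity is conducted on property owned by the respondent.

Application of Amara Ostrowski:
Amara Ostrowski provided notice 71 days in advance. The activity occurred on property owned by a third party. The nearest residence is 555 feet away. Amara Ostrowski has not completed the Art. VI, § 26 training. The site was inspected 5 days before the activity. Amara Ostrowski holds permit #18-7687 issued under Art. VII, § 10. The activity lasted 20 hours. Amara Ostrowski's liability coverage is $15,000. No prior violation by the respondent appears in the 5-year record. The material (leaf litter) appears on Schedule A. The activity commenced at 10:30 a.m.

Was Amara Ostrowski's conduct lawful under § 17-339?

Yes — lawful.

(a) ≤ 12 hrs duration — not met.
(b) site inspected — satisfied.
(1): F OR T → true.
(i) start within hours — satisfied.
(ii) ≥60 days' notice — satisfied.
(iii) Schedule A material — met.
So (a) is satisfied (T AND T AND T).
(i) coverage ≥ $25,000 — not satisfied.
(ii) no prior violation — met.
So (b) is not satisfied (F AND T).
(2): T OR F → true.
(3) no residence in 500 ft — satisfied.
So Overall is satisfied (T AND T AND T).
Exception (own property) — not satisfied.
Result: main true OR exception false → true.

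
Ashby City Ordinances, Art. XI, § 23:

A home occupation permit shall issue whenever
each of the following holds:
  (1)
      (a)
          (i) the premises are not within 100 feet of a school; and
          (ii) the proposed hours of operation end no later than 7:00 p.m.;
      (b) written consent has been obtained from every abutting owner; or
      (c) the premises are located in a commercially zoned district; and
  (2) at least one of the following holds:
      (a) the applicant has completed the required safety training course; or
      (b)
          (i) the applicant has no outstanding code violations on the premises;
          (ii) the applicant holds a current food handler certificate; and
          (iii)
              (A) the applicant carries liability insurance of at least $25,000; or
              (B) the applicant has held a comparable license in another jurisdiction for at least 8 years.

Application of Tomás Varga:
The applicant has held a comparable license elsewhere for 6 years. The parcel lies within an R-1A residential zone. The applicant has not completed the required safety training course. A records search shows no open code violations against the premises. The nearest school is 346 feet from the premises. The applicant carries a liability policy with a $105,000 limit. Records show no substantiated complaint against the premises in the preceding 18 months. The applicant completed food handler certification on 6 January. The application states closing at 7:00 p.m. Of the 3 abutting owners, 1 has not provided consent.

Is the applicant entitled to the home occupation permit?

Yes — granted.

(i) ≥100 ft from school — holds.
(ii) closes by 7 p.m. — satisfied.
(a) = T AND T = true.
(b) all abutters consent — not met.
(c) commercially zoned — not met.
(1): T OR F OR F → true.
(a) safety training — not satisfied.
(i) no code violations — holds.
(ii) food handler cert. — satisfied.
(A) insurance ≥ $25,000 — holds.
(B) prior license ≥ 8 yr — fails.
(iii): T OR F → true.
(b): T AND T AND T → true.
(2): F OR T → true.
Overall: T AND T → true.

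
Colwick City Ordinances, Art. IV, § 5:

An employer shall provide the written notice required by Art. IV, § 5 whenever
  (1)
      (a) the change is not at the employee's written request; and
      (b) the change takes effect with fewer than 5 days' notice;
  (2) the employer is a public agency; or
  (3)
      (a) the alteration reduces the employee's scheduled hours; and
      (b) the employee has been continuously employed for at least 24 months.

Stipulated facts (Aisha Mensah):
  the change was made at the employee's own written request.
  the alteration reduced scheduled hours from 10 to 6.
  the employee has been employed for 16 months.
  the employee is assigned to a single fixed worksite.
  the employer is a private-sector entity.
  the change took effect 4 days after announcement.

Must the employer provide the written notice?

(a) not employee-requested — not satisfied.
(b) < 5 days' notice — satisfied.
(1) = F AND T = false.
(2) public agency — not satisfied.
(a) hours reduced — holds.
(b) tenure ≥ 24 mo. — fails.
So (3) is not satisfied (T AND F).
Overall: F OR F OR F → false.

No — not required.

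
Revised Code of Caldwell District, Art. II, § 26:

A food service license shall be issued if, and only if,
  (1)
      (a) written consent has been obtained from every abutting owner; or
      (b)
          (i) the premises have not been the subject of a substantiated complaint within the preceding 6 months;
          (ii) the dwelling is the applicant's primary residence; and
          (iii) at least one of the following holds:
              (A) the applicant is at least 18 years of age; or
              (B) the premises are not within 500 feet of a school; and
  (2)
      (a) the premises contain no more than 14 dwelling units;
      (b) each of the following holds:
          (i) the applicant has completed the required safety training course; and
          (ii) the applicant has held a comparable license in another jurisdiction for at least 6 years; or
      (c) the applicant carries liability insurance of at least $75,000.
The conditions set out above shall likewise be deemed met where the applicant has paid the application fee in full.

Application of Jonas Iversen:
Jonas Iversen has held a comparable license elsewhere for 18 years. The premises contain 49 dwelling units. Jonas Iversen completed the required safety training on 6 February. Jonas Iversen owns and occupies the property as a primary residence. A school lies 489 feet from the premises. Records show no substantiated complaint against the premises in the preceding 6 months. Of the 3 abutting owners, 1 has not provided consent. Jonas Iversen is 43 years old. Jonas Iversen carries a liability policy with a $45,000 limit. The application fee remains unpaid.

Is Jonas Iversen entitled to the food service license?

(a) all abutters consent — not satisfied.
(i) no complaint in 6 mo. — satisfied.
(ii) primary residence — satisfied.
(A) age ≥ 18 — satisfied.
(B) ≥500 ft from school — fails.
(iii): T OR F → true.
(b) = T AND T AND T = true.
(1): F OR T → true.
(a) ≤ 14 units — fails.
(i) safety training — met.
(ii) prior license ≥ 6 yr — holds.
So (b) is satisfied (T AND T).
(c) insurance ≥ $75,000 — fails.
(2) = F OR T OR F = true.
So Overall is satisfied (T AND T).
Exception (fee paid) — not satisfied.
Result: main true OR exception false → true.

Yes — granted.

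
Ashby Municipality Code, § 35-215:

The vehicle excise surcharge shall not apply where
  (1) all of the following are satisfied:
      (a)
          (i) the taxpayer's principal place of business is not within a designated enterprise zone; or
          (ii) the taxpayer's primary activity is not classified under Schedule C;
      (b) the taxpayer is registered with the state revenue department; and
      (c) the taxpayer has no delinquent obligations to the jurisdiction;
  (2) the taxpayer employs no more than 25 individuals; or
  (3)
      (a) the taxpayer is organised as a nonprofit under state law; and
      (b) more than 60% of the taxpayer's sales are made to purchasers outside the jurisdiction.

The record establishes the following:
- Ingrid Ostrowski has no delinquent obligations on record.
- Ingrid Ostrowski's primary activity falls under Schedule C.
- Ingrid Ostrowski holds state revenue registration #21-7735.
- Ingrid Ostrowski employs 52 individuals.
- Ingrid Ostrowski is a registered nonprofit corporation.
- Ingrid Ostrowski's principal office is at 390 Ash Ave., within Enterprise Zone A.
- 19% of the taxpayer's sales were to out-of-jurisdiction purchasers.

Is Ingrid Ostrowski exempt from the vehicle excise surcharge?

No — not exempt.

(i) not (in enterprise zone) — fails.
(ii) not (Schedule C activity) — not met.
(a) = F OR F = false.
(b) state-registered — holds.
(c) no delinquency — satisfied.
(1): F AND T AND T → false.
(2) ≤ 25 employees — not satisfied.
(a) nonprofit — met.
(b) >60% out-of-jur. sales — not met.
(3) = T AND F = false.
Overall: F OR F OR F → false.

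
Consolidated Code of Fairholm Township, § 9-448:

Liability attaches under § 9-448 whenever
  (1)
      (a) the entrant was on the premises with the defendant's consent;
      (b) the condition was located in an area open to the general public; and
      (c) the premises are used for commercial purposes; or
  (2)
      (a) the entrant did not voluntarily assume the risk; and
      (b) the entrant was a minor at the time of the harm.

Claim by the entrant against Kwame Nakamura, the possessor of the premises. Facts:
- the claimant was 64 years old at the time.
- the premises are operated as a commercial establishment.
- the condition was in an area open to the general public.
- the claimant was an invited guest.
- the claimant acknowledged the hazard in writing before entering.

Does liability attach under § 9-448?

Yes — liable.

(a) consent to enter — satisfied.
(b) public area — met.
(c) commercial use — holds.
(1) = T AND T AND T = true.
(a) no assumed risk — not met.
(b) entrant a minor — not met.
So (2) is not satisfied (F AND F).
Overall: T OR F → true.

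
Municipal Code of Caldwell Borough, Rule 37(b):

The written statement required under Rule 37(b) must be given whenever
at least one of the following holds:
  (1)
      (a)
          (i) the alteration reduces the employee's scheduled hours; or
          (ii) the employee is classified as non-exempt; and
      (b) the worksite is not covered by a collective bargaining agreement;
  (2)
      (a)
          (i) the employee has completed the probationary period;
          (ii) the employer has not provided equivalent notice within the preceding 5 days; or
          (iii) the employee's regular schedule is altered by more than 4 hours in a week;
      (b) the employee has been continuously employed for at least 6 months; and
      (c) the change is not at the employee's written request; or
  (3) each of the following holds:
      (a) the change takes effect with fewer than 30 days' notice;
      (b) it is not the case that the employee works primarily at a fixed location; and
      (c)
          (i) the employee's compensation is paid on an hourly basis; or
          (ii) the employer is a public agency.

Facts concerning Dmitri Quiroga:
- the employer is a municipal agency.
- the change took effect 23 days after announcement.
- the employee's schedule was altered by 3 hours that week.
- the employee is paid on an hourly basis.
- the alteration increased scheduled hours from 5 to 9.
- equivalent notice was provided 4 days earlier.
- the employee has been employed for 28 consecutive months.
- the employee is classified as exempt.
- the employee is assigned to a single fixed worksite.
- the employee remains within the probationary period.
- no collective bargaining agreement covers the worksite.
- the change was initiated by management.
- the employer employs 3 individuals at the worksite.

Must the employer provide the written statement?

No — not required.

(i) hours reduced — not satisfied.
(ii) non-exempt — not satisfied.
So (a) is not satisfied (F OR F).
(b) no CBA — satisfied.
So (1) is not satisfied (F AND T).
(i) past probation — fails.
(ii) no recent notice — not met.
(iii) schedule shift > 4h — not satisfied.
So (a) is not satisfied (F OR F OR F).
(b) tenure ≥ 6 mo. — satisfied.
(c) not employee-requested — satisfied.
(2) = F AND T AND T = false.
(a) < 30 days' notice — satisfied.
(b) not (fixed location) — fails.
(i) hourly-paid — holds.
(ii) public agency — met.
(c): T OR T → true.
(3): T AND F AND T → false.
So Overall is not satisfied (F OR F OR F).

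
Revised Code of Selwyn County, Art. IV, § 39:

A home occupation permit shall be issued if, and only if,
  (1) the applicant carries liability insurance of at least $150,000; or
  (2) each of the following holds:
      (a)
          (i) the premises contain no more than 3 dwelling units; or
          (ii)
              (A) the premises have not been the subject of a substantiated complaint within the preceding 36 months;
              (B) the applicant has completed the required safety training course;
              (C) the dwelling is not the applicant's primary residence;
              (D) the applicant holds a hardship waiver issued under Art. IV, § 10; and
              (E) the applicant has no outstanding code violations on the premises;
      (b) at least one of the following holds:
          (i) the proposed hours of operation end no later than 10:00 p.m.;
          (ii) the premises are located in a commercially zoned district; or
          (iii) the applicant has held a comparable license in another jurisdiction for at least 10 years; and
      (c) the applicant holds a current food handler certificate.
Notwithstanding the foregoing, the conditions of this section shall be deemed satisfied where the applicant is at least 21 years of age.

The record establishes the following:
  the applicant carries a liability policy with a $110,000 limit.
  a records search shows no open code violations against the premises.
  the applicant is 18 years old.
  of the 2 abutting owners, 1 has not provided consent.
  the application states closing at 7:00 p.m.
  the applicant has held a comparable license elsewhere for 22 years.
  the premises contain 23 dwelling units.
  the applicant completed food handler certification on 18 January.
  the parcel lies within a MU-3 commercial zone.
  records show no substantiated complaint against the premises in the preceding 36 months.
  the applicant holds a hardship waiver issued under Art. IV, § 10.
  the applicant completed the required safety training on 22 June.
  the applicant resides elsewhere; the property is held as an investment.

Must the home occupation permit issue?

Yes — granted.

(1) insurance ≥ $150,000 — not met.
(i) ≤ 3 units — fails.
(A) no complaint in 36 mo. — met.
(B) safety training — holds.
(C) not (primary residence) — satisfied.
(D) hardship waiver — holds.
(E) no code violations — met.
(ii) = T AND T AND T AND T AND T = true.
(a) = F OR T = true.
(i) closes by 10 p.m. — met.
(ii) commercially zoned — satisfied.
(iii) prior license ≥ 10 yr — satisfied.
(b) = T OR T OR T = true.
(c) food handler cert. — holds.
(2) = T AND T AND T = true.
Overall = F OR T = true.
Exception (age ≥ 21) — not satisfied.
Result: main true OR exception false → true.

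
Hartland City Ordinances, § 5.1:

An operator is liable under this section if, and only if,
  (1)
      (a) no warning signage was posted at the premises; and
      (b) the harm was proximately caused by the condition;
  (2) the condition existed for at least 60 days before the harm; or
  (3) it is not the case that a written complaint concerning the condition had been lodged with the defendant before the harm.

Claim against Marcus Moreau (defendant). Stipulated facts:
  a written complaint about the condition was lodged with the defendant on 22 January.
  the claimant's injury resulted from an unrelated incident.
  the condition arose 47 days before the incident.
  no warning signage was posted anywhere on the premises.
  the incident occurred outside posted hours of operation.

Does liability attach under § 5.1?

(a) no signage posted — satisfied.
(b) proximate cause — not satisfied.
(1): T AND F → false.
(2) condition ≥60 days old — fails.
(3) not (complaint lodged) — not met.
Overall = F OR F OR F = false.

No — not liable.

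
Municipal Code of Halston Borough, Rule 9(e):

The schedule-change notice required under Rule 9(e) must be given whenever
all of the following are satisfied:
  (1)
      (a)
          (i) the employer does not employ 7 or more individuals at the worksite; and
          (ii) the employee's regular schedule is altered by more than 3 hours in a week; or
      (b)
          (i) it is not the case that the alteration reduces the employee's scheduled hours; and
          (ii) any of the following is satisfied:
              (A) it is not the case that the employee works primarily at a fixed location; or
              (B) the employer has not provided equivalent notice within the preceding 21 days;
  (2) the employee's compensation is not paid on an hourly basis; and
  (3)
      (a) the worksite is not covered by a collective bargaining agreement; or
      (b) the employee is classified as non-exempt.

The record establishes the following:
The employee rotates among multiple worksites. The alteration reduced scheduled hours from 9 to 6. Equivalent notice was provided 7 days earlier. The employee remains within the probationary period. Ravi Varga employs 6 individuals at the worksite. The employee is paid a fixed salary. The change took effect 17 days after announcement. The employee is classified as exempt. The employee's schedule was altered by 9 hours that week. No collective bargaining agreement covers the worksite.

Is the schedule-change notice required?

Yes — required.

(i) not (≥ 7 at site) — holds.
(ii) schedule shift > 3h — met.
(a) = T AND T = true.
(i) not (hours reduced) — fails.
(A) not (fixed location) — holds.
(B) no recent notice — not met.
(ii) = T OR F = true.
So (b) is not satisfied (F AND T).
(1): T OR F → true.
(2) not (hourly-paid) — satisfied.
(a) no CBA — satisfied.
(b) non-exempt — fails.
(3) = T OR F = true.
Overall = T AND T AND T = true.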